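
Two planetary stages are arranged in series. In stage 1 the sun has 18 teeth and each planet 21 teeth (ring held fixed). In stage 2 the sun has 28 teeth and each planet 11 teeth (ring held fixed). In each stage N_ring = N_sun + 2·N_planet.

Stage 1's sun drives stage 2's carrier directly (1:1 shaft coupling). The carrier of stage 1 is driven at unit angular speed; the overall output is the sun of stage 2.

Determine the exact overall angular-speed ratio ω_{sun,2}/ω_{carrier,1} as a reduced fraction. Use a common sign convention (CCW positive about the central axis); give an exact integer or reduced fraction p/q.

Stage 1: N_ring = 18 + 2·21 = 60
Stage 1: 18(ω_s−ω_c) = −60(ω_r−ω_c),  ω_r=0, ω_c=1
Stage 1: ω_s = 1 − (60/18)(0−1) = 13/3
  ⇒ ω_s¹/ω_c¹ = 13/3
Stage 2: N_ring = 28 + 2·11 = 50
Stage 2: 28(ω_s−ω_c) = −50(ω_r−ω_c),  ω_r=0, ω_c=1
Stage 2: ω_s = 1 − (50/28)(0−1) = 39/14
  ⇒ ω_s²/ω_c² = 39/14
Coupling ω_c² = ω_s¹ ⇒ overall = 13/3 × 39/14 = 169/14

169/14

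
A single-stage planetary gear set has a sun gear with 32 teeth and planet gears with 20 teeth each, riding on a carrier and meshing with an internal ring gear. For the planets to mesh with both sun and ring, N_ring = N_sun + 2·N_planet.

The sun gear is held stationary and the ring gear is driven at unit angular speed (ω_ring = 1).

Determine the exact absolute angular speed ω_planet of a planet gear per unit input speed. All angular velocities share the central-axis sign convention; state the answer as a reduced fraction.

N_ring = 32 + 2·20 = 72
32(ω_s−ω_c) = −72(ω_r−ω_c),  ω_s=0, ω_r=1
32(0−ω_c) = −72(1−ω_c)  ⇒  104ω_c = 72  ⇒  ω_c = 9/13
sun–planet: 32·(0−9/13) = −20·(ω_p−ω_c)  ⇒  ω_p−ω_c = −(32/20)·(-9/13) = 72/65
ω_p = 9/13 + 72/65 = 9/5

9/5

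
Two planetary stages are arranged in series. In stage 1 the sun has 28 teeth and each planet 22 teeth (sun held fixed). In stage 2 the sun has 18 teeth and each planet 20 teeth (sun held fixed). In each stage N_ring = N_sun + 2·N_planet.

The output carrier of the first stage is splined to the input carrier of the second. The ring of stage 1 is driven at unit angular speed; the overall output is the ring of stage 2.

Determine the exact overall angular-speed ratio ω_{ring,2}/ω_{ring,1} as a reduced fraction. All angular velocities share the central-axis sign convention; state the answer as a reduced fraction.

684/725

Stage 1: N_ring = 28 + 2·22 = 72
Stage 1: 28(ω_s−ω_c) = −72(ω_r−ω_c),  ω_s=0, ω_r=1
Stage 1: 28(0−ω_c) = −72(1−ω_c)  ⇒  100ω_c = 72  ⇒  ω_c = 18/25
  ⇒ ω_c¹/ω_r¹ = 18/25
Stage 2: N_ring = 18 + 2·20 = 58
Stage 2: 18(ω_s−ω_c) = −58(ω_r−ω_c),  ω_s=0, ω_c=1
Stage 2: ω_r = 1 − (18/58)(0−1) = 38/29
  ⇒ ω_r²/ω_c² = 38/29
Coupling ω_c² = ω_c¹ ⇒ overall = 18/25 × 38/29 = 684/725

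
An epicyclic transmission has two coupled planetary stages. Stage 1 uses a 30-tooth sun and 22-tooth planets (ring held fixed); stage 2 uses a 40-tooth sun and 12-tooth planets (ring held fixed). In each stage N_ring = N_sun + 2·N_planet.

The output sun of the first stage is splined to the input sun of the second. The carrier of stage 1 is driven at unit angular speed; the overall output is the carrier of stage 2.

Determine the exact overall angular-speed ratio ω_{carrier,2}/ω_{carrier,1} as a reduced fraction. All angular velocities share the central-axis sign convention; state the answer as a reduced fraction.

4/3

Stage 1: N_ring = 30 + 2·22 = 74
Stage 1: 30(ω_s−ω_c) = −74(ω_r−ω_c),  ω_r=0, ω_c=1
Stage 1: ω_s = 1 − (74/30)(0−1) = 52/15
  ⇒ ω_s¹/ω_c¹ = 52/15
Stage 2: N_ring = 40 + 2·12 = 64
Stage 2: 40(ω_s−ω_c) = −64(ω_r−ω_c),  ω_r=0, ω_s=1
Stage 2: 40(1−ω_c) = −64(0−ω_c)  ⇒  104ω_c = 40  ⇒  ω_c = 5/13
  ⇒ ω_c²/ω_s² = 5/13
Coupling ω_s² = ω_s¹ ⇒ overall = 52/15 × 5/13 = 4/3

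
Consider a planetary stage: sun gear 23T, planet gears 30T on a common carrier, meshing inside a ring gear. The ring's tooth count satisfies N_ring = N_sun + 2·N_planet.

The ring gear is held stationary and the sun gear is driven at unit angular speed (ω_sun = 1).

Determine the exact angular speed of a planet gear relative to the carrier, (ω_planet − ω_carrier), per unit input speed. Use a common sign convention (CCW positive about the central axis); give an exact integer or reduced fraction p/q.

N_ring = 23 + 2·30 = 83
23(ω_s−ω_c) = −83(ω_r−ω_c),  ω_r=0, ω_s=1
23(1−ω_c) = −83(0−ω_c)  ⇒  106ω_c = 23  ⇒  ω_c = 23/106
sun–planet: 23·(1−23/106) = −30·(ω_p−ω_c)  ⇒  ω_p−ω_c = −(23/30)·(83/106) = -1909/3180

-1909/3180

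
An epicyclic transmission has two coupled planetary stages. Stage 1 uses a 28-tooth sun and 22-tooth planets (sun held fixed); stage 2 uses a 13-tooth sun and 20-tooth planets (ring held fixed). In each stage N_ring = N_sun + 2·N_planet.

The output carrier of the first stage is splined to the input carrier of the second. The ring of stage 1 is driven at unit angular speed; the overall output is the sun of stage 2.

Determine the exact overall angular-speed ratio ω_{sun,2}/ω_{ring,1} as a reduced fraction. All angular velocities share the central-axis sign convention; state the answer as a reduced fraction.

Stage 1: N_ring = 28 + 2·22 = 72
Stage 1: 28(ω_s−ω_c) = −72(ω_r−ω_c),  ω_s=0, ω_r=1
Stage 1: 28(0−ω_c) = −72(1−ω_c)  ⇒  100ω_c = 72  ⇒  ω_c = 18/25
  ⇒ ω_c¹/ω_r¹ = 18/25
Stage 2: N_ring = 13 + 2·20 = 53
Stage 2: 13(ω_s−ω_c) = −53(ω_r−ω_c),  ω_r=0, ω_c=1
Stage 2: ω_s = 1 − (53/13)(0−1) = 66/13
  ⇒ ω_s²/ω_c² = 66/13
Coupling ω_c² = ω_c¹ ⇒ overall = 18/25 × 66/13 = 1188/325

1188/325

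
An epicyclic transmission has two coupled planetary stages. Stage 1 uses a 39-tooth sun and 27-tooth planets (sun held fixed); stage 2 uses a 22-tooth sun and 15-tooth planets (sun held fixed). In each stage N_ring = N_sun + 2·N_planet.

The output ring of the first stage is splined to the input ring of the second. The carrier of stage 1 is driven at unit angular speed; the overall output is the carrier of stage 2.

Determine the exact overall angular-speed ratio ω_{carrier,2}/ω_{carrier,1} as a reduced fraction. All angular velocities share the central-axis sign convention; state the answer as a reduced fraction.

1144/1147

Stage 1: N_ring = 39 + 2·27 = 93
Stage 1: 39(ω_s−ω_c) = −93(ω_r−ω_c),  ω_s=0, ω_c=1
Stage 1: ω_r = 1 − (39/93)(0−1) = 44/31
  ⇒ ω_r¹/ω_c¹ = 44/31
Stage 2: N_ring = 22 + 2·15 = 52
Stage 2: 22(ω_s−ω_c) = −52(ω_r−ω_c),  ω_s=0, ω_r=1
Stage 2: 22(0−ω_c) = −52(1−ω_c)  ⇒  74ω_c = 52  ⇒  ω_c = 26/37
  ⇒ ω_c²/ω_r² = 26/37
Coupling ω_r² = ω_r¹ ⇒ overall = 44/31 × 26/37 = 1144/1147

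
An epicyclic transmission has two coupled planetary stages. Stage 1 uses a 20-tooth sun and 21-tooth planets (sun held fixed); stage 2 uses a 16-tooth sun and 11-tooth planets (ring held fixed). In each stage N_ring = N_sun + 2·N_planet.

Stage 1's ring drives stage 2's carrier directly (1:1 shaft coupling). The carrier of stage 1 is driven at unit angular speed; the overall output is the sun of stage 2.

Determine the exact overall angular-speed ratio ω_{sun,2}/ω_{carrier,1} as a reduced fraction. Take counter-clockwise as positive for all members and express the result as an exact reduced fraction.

Stage 1: N_ring = 20 + 2·21 = 62
Stage 1: 20(ω_s−ω_c) = −62(ω_r−ω_c),  ω_s=0, ω_c=1
Stage 1: ω_r = 1 − (20/62)(0−1) = 41/31
  ⇒ ω_r¹/ω_c¹ = 41/31
Stage 2: N_ring = 16 + 2·11 = 38
Stage 2: 16(ω_s−ω_c) = −38(ω_r−ω_c),  ω_r=0, ω_c=1
Stage 2: ω_s = 1 − (38/16)(0−1) = 27/8
  ⇒ ω_s²/ω_c² = 27/8
Coupling ω_c² = ω_r¹ ⇒ overall = 41/31 × 27/8 = 1107/248

1107/248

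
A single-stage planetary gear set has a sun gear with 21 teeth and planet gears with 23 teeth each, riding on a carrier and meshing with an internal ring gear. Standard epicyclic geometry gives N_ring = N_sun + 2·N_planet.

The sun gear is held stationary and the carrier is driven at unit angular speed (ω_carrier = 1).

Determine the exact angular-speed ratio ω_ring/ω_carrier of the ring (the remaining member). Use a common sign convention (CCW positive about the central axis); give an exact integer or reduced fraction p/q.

N_ring = 21 + 2·23 = 67
21(ω_s−ω_c) = −67(ω_r−ω_c),  ω_s=0, ω_c=1
ω_r = 1 − (21/67)(0−1) = 88/67
ω_r/ω_c = 88/67

88/67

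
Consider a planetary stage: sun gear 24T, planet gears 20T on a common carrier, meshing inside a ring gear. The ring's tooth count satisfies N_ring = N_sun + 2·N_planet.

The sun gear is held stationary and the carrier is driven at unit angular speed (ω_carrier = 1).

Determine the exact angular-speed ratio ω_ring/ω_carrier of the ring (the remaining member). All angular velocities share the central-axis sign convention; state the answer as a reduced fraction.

N_ring = 24 + 2·20 = 64
24(ω_s−ω_c) = −64(ω_r−ω_c),  ω_s=0, ω_c=1
ω_r = 1 − (24/64)(0−1) = 11/8
ω_r/ω_c = 11/8

11/8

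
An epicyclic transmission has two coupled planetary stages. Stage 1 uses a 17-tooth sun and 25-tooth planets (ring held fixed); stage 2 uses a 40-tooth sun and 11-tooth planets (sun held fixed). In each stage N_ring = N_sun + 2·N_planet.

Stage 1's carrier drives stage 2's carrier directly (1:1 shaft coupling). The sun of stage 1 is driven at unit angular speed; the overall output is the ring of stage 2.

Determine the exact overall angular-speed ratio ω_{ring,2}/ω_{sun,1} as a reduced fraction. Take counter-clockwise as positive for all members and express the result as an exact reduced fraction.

Stage 1: N_ring = 17 + 2·25 = 67
Stage 1: 17(ω_s−ω_c) = −67(ω_r−ω_c),  ω_r=0, ω_s=1
Stage 1: 17(1−ω_c) = −67(0−ω_c)  ⇒  84ω_c = 17  ⇒  ω_c = 17/84
  ⇒ ω_c¹/ω_s¹ = 17/84
Stage 2: N_ring = 40 + 2·11 = 62
Stage 2: 40(ω_s−ω_c) = −62(ω_r−ω_c),  ω_s=0, ω_c=1
Stage 2: ω_r = 1 − (40/62)(0−1) = 51/31
  ⇒ ω_r²/ω_c² = 51/31
Coupling ω_c² = ω_c¹ ⇒ overall = 17/84 × 51/31 = 289/868

289/868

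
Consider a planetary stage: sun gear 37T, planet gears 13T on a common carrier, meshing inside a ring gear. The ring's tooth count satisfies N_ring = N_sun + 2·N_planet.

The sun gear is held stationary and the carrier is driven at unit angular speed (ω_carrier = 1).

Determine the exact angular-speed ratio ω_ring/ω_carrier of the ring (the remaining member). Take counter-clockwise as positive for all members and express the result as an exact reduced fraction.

N_ring = 37 + 2·13 = 63
37(ω_s−ω_c) = −63(ω_r−ω_c),  ω_s=0, ω_c=1
ω_r = 1 − (37/63)(0−1) = 100/63
ω_r/ω_c = 100/63

100/63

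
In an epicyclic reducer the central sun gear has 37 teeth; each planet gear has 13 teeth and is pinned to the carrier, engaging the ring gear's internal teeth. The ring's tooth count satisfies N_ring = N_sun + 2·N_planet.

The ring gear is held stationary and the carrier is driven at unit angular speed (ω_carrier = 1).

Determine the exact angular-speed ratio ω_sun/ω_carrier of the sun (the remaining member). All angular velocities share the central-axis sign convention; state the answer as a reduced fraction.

100/37

N_ring = 37 + 2·13 = 63
37(ω_s−ω_c) = −63(ω_r−ω_c),  ω_r=0, ω_c=1
ω_s = 1 − (63/37)(0−1) = 100/37
ω_s/ω_c = 100/37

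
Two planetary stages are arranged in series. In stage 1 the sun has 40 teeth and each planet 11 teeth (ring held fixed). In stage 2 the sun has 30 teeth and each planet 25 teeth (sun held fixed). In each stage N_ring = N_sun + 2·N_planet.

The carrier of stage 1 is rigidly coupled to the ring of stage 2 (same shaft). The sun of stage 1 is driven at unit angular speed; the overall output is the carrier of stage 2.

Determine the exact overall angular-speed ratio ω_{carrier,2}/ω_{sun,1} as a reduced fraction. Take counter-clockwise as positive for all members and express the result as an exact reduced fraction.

160/561

Stage 1: N_ring = 40 + 2·11 = 62
Stage 1: 40(ω_s−ω_c) = −62(ω_r−ω_c),  ω_r=0, ω_s=1
Stage 1: 40(1−ω_c) = −62(0−ω_c)  ⇒  102ω_c = 40  ⇒  ω_c = 20/51
  ⇒ ω_c¹/ω_s¹ = 20/51
Stage 2: N_ring = 30 + 2·25 = 80
Stage 2: 30(ω_s−ω_c) = −80(ω_r−ω_c),  ω_s=0, ω_r=1
Stage 2: 30(0−ω_c) = −80(1−ω_c)  ⇒  110ω_c = 80  ⇒  ω_c = 8/11
  ⇒ ω_c²/ω_r² = 8/11
Coupling ω_r² = ω_c¹ ⇒ overall = 20/51 × 8/11 = 160/561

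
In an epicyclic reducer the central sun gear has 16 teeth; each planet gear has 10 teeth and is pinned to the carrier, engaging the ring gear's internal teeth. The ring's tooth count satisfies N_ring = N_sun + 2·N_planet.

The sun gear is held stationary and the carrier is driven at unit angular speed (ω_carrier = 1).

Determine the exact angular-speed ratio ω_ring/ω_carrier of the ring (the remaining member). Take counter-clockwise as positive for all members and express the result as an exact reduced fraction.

13/9

N_ring = 16 + 2·10 = 36
16(ω_s−ω_c) = −36(ω_r−ω_c),  ω_s=0, ω_c=1
ω_r = 1 − (16/36)(0−1) = 13/9
ω_r/ω_c = 13/9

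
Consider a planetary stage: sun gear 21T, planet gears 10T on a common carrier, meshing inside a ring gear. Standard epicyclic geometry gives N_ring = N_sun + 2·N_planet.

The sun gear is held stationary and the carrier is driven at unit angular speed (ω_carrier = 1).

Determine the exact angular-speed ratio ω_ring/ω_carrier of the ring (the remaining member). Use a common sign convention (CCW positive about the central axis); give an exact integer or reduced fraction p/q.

N_ring = 21 + 2·10 = 41
21(ω_s−ω_c) = −41(ω_r−ω_c),  ω_s=0, ω_c=1
ω_r = 1 − (21/41)(0−1) = 62/41
ω_r/ω_c = 62/41

62/41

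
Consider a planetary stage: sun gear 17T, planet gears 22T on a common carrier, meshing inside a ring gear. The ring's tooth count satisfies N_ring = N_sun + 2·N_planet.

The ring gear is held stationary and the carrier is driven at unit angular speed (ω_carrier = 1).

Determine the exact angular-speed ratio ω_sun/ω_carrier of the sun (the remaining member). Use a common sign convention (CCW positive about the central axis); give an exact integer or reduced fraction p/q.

N_ring = 17 + 2·22 = 61
17(ω_s−ω_c) = −61(ω_r−ω_c),  ω_r=0, ω_c=1
ω_s = 1 − (61/17)(0−1) = 78/17
ω_s/ω_c = 78/17

78/17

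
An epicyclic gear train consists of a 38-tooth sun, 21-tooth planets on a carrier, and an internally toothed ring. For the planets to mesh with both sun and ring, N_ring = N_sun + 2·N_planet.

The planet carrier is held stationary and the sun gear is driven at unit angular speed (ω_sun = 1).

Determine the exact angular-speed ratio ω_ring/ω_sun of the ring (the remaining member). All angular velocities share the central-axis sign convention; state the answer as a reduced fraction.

-19/40

N_ring = 38 + 2·21 = 80
38(ω_s−ω_c) = −80(ω_r−ω_c),  ω_c=0, ω_s=1
ω_r = 0 − (38/80)(1−0) = -19/40
ω_r/ω_s = -19/40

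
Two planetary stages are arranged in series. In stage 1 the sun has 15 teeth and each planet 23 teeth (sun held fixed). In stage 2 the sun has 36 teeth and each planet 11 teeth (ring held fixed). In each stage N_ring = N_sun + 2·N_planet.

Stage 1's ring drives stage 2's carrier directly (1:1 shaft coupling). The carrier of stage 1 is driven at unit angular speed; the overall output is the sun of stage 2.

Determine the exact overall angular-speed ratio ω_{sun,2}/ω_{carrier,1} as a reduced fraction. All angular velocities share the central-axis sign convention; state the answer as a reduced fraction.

1786/549

Stage 1: N_ring = 15 + 2·23 = 61
Stage 1: 15(ω_s−ω_c) = −61(ω_r−ω_c),  ω_s=0, ω_c=1
Stage 1: ω_r = 1 − (15/61)(0−1) = 76/61
  ⇒ ω_r¹/ω_c¹ = 76/61
Stage 2: N_ring = 36 + 2·11 = 58
Stage 2: 36(ω_s−ω_c) = −58(ω_r−ω_c),  ω_r=0, ω_c=1
Stage 2: ω_s = 1 − (58/36)(0−1) = 47/18
  ⇒ ω_s²/ω_c² = 47/18
Coupling ω_c² = ω_r¹ ⇒ overall = 76/61 × 47/18 = 1786/549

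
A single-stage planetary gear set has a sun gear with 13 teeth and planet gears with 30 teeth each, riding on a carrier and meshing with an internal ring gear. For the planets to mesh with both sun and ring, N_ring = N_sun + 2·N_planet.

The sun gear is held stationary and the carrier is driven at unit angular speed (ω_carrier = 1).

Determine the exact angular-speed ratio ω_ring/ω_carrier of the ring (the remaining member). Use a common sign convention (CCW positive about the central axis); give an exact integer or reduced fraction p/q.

N_ring = 13 + 2·30 = 73
13(ω_s−ω_c) = −73(ω_r−ω_c),  ω_s=0, ω_c=1
ω_r = 1 − (13/73)(0−1) = 86/73
ω_r/ω_c = 86/73

86/73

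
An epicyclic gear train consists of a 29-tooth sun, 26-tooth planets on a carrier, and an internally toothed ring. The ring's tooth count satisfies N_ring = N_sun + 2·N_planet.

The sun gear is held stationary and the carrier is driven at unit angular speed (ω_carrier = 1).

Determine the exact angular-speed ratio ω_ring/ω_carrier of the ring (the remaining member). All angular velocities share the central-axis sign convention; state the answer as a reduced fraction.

N_ring = 29 + 2·26 = 81
29(ω_s−ω_c) = −81(ω_r−ω_c),  ω_s=0, ω_c=1
ω_r = 1 − (29/81)(0−1) = 110/81
ω_r/ω_c = 110/81

110/81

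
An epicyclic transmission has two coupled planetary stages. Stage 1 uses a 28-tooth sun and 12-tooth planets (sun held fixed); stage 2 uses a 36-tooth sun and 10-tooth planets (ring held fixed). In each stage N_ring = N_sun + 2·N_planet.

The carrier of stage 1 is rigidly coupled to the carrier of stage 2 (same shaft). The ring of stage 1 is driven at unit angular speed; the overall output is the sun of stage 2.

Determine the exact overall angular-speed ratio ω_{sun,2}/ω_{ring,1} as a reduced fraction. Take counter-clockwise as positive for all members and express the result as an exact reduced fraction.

Stage 1: N_ring = 28 + 2·12 = 52
Stage 1: 28(ω_s−ω_c) = −52(ω_r−ω_c),  ω_s=0, ω_r=1
Stage 1: 28(0−ω_c) = −52(1−ω_c)  ⇒  80ω_c = 52  ⇒  ω_c = 13/20
  ⇒ ω_c¹/ω_r¹ = 13/20
Stage 2: N_ring = 36 + 2·10 = 56
Stage 2: 36(ω_s−ω_c) = −56(ω_r−ω_c),  ω_r=0, ω_c=1
Stage 2: ω_s = 1 − (56/36)(0−1) = 23/9
  ⇒ ω_s²/ω_c² = 23/9
Coupling ω_c² = ω_c¹ ⇒ overall = 13/20 × 23/9 = 299/180

299/180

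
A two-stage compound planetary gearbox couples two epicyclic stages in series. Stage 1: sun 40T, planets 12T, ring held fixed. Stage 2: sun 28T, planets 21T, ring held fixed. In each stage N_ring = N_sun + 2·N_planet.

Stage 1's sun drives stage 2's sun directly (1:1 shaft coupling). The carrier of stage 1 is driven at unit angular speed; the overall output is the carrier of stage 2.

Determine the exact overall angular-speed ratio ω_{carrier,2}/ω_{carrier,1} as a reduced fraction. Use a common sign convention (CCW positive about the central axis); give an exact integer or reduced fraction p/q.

26/35

Stage 1: N_ring = 40 + 2·12 = 64
Stage 1: 40(ω_s−ω_c) = −64(ω_r−ω_c),  ω_r=0, ω_c=1
Stage 1: ω_s = 1 − (64/40)(0−1) = 13/5
  ⇒ ω_s¹/ω_c¹ = 13/5
Stage 2: N_ring = 28 + 2·21 = 70
Stage 2: 28(ω_s−ω_c) = −70(ω_r−ω_c),  ω_r=0, ω_s=1
Stage 2: 28(1−ω_c) = −70(0−ω_c)  ⇒  98ω_c = 28  ⇒  ω_c = 2/7
  ⇒ ω_c²/ω_s² = 2/7
Coupling ω_s² = ω_s¹ ⇒ overall = 13/5 × 2/7 = 26/35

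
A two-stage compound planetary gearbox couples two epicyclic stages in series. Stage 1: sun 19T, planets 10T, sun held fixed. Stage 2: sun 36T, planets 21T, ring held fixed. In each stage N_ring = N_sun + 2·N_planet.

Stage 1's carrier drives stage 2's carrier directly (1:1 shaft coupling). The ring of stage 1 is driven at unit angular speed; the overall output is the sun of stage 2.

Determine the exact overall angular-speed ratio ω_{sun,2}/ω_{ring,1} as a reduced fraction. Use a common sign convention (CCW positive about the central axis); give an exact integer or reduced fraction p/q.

247/116

Stage 1: N_ring = 19 + 2·10 = 39
Stage 1: 19(ω_s−ω_c) = −39(ω_r−ω_c),  ω_s=0, ω_r=1
Stage 1: 19(0−ω_c) = −39(1−ω_c)  ⇒  58ω_c = 39  ⇒  ω_c = 39/58
  ⇒ ω_c¹/ω_r¹ = 39/58
Stage 2: N_ring = 36 + 2·21 = 78
Stage 2: 36(ω_s−ω_c) = −78(ω_r−ω_c),  ω_r=0, ω_c=1
Stage 2: ω_s = 1 − (78/36)(0−1) = 19/6
  ⇒ ω_s²/ω_c² = 19/6
Coupling ω_c² = ω_c¹ ⇒ overall = 39/58 × 19/6 = 247/116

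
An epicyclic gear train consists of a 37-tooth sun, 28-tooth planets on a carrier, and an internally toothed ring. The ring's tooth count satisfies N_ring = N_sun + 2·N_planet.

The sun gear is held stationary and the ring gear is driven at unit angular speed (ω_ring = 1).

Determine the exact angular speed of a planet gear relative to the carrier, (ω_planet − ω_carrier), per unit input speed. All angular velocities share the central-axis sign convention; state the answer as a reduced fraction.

3441/3640

N_ring = 37 + 2·28 = 93
37(ω_s−ω_c) = −93(ω_r−ω_c),  ω_s=0, ω_r=1
37(0−ω_c) = −93(1−ω_c)  ⇒  130ω_c = 93  ⇒  ω_c = 93/130
sun–planet: 37·(0−93/130) = −28·(ω_p−ω_c)  ⇒  ω_p−ω_c = −(37/28)·(-93/130) = 3441/3640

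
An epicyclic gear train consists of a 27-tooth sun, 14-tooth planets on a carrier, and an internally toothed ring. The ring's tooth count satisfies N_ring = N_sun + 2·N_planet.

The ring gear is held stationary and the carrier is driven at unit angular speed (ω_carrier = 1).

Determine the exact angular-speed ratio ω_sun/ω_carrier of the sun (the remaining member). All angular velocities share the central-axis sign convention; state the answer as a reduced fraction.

82/27

N_ring = 27 + 2·14 = 55
27(ω_s−ω_c) = −55(ω_r−ω_c),  ω_r=0, ω_c=1
ω_s = 1 − (55/27)(0−1) = 82/27
ω_s/ω_c = 82/27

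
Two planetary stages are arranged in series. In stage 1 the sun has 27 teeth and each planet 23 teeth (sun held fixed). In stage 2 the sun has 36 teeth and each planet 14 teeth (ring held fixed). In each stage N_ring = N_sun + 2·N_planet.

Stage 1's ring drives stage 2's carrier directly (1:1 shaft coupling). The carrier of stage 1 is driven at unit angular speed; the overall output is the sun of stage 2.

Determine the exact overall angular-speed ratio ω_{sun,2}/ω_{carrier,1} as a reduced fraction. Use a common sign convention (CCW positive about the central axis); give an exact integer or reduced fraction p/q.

2500/657

Stage 1: N_ring = 27 + 2·23 = 73
Stage 1: 27(ω_s−ω_c) = −73(ω_r−ω_c),  ω_s=0, ω_c=1
Stage 1: ω_r = 1 − (27/73)(0−1) = 100/73
  ⇒ ω_r¹/ω_c¹ = 100/73
Stage 2: N_ring = 36 + 2·14 = 64
Stage 2: 36(ω_s−ω_c) = −64(ω_r−ω_c),  ω_r=0, ω_c=1
Stage 2: ω_s = 1 − (64/36)(0−1) = 25/9
  ⇒ ω_s²/ω_c² = 25/9
Coupling ω_c² = ω_r¹ ⇒ overall = 100/73 × 25/9 = 2500/657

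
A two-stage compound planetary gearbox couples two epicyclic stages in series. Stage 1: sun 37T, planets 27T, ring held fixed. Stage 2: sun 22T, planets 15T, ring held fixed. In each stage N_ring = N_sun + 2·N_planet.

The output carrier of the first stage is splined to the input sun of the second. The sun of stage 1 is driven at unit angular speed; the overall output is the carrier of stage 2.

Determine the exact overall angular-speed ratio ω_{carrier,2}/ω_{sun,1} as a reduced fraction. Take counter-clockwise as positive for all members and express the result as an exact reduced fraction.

Stage 1: N_ring = 37 + 2·27 = 91
Stage 1: 37(ω_s−ω_c) = −91(ω_r−ω_c),  ω_r=0, ω_s=1
Stage 1: 37(1−ω_c) = −91(0−ω_c)  ⇒  128ω_c = 37  ⇒  ω_c = 37/128
  ⇒ ω_c¹/ω_s¹ = 37/128
Stage 2: N_ring = 22 + 2·15 = 52
Stage 2: 22(ω_s−ω_c) = −52(ω_r−ω_c),  ω_r=0, ω_s=1
Stage 2: 22(1−ω_c) = −52(0−ω_c)  ⇒  74ω_c = 22  ⇒  ω_c = 11/37
  ⇒ ω_c²/ω_s² = 11/37
Coupling ω_s² = ω_c¹ ⇒ overall = 37/128 × 11/37 = 11/128

11/128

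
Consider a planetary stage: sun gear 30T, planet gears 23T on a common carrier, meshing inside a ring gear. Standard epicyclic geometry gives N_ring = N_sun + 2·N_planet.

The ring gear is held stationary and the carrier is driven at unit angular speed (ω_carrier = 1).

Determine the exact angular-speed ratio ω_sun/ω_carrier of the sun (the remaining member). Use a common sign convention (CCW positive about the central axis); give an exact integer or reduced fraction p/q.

53/15

N_ring = 30 + 2·23 = 76
30(ω_s−ω_c) = −76(ω_r−ω_c),  ω_r=0, ω_c=1
ω_s = 1 − (76/30)(0−1) = 53/15
ω_s/ω_c = 53/15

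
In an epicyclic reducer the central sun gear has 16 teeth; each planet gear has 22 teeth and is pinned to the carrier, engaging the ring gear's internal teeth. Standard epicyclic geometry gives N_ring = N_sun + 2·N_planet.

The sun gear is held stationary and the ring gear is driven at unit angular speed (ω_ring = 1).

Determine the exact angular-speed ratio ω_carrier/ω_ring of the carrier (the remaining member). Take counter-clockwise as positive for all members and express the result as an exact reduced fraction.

N_ring = 16 + 2·22 = 60
16(ω_s−ω_c) = −60(ω_r−ω_c),  ω_s=0, ω_r=1
16(0−ω_c) = −60(1−ω_c)  ⇒  76ω_c = 60  ⇒  ω_c = 15/19
ω_c/ω_r = 15/19

15/19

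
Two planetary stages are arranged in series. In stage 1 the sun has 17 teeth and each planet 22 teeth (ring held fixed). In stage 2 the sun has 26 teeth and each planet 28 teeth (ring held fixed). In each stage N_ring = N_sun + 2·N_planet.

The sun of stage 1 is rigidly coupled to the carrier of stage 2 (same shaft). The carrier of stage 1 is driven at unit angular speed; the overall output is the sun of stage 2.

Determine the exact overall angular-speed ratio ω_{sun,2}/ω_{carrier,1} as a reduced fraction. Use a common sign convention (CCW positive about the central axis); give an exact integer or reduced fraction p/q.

324/17

Stage 1: N_ring = 17 + 2·22 = 61
Stage 1: 17(ω_s−ω_c) = −61(ω_r−ω_c),  ω_r=0, ω_c=1
Stage 1: ω_s = 1 − (61/17)(0−1) = 78/17
  ⇒ ω_s¹/ω_c¹ = 78/17
Stage 2: N_ring = 26 + 2·28 = 82
Stage 2: 26(ω_s−ω_c) = −82(ω_r−ω_c),  ω_r=0, ω_c=1
Stage 2: ω_s = 1 − (82/26)(0−1) = 54/13
  ⇒ ω_s²/ω_c² = 54/13
Coupling ω_c² = ω_s¹ ⇒ overall = 78/17 × 54/13 = 324/17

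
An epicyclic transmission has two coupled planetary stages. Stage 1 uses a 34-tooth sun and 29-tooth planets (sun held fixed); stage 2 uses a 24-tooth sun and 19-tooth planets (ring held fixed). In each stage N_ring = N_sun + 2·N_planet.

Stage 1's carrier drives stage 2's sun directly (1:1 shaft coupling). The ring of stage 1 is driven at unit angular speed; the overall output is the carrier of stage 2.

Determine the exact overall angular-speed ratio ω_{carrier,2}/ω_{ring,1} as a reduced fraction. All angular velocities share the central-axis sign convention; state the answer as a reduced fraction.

Stage 1: N_ring = 34 + 2·29 = 92
Stage 1: 34(ω_s−ω_c) = −92(ω_r−ω_c),  ω_s=0, ω_r=1
Stage 1: 34(0−ω_c) = −92(1−ω_c)  ⇒  126ω_c = 92  ⇒  ω_c = 46/63
  ⇒ ω_c¹/ω_r¹ = 46/63
Stage 2: N_ring = 24 + 2·19 = 62
Stage 2: 24(ω_s−ω_c) = −62(ω_r−ω_c),  ω_r=0, ω_s=1
Stage 2: 24(1−ω_c) = −62(0−ω_c)  ⇒  86ω_c = 24  ⇒  ω_c = 12/43
  ⇒ ω_c²/ω_s² = 12/43
Coupling ω_s² = ω_c¹ ⇒ overall = 46/63 × 12/43 = 184/903

184/903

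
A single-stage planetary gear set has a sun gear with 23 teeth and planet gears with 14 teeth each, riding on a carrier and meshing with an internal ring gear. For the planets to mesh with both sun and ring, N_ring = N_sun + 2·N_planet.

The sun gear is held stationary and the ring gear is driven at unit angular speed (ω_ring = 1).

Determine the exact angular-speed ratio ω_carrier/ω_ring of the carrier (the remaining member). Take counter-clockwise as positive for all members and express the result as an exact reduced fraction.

N_ring = 23 + 2·14 = 51
23(ω_s−ω_c) = −51(ω_r−ω_c),  ω_s=0, ω_r=1
23(0−ω_c) = −51(1−ω_c)  ⇒  74ω_c = 51  ⇒  ω_c = 51/74
ω_c/ω_r = 51/74

51/74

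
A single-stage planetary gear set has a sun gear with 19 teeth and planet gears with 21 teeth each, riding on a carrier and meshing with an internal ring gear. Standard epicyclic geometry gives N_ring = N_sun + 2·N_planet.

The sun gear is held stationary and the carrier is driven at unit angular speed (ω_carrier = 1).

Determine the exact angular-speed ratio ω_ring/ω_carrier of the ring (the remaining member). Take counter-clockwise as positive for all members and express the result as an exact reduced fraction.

N_ring = 19 + 2·21 = 61
19(ω_s−ω_c) = −61(ω_r−ω_c),  ω_s=0, ω_c=1
ω_r = 1 − (19/61)(0−1) = 80/61
ω_r/ω_c = 80/61

80/61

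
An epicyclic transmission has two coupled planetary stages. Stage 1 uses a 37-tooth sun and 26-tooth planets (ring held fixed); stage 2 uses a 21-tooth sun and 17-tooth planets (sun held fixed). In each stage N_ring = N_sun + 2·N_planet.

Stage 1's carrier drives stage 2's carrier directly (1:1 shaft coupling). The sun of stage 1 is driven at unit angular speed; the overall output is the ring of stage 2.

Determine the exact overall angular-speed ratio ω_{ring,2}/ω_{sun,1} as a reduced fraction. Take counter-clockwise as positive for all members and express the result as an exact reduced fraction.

Stage 1: N_ring = 37 + 2·26 = 89
Stage 1: 37(ω_s−ω_c) = −89(ω_r−ω_c),  ω_r=0, ω_s=1
Stage 1: 37(1−ω_c) = −89(0−ω_c)  ⇒  126ω_c = 37  ⇒  ω_c = 37/126
  ⇒ ω_c¹/ω_s¹ = 37/126
Stage 2: N_ring = 21 + 2·17 = 55
Stage 2: 21(ω_s−ω_c) = −55(ω_r−ω_c),  ω_s=0, ω_c=1
Stage 2: ω_r = 1 − (21/55)(0−1) = 76/55
  ⇒ ω_r²/ω_c² = 76/55
Coupling ω_c² = ω_c¹ ⇒ overall = 37/126 × 76/55 = 1406/3465

1406/3465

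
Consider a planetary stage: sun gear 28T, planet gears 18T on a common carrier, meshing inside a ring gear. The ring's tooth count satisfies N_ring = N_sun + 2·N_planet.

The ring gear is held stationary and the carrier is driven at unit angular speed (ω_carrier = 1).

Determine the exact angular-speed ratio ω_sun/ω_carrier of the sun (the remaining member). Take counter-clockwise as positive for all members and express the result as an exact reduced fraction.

N_ring = 28 + 2·18 = 64
28(ω_s−ω_c) = −64(ω_r−ω_c),  ω_r=0, ω_c=1
ω_s = 1 − (64/28)(0−1) = 23/7
ω_s/ω_c = 23/7

23/7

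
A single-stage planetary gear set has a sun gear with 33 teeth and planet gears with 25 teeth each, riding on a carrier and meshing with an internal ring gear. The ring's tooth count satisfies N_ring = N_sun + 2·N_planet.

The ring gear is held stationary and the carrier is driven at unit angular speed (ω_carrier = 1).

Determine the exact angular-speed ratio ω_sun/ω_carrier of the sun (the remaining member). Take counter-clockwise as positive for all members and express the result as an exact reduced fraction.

116/33

N_ring = 33 + 2·25 = 83
33(ω_s−ω_c) = −83(ω_r−ω_c),  ω_r=0, ω_c=1
ω_s = 1 − (83/33)(0−1) = 116/33
ω_s/ω_c = 116/33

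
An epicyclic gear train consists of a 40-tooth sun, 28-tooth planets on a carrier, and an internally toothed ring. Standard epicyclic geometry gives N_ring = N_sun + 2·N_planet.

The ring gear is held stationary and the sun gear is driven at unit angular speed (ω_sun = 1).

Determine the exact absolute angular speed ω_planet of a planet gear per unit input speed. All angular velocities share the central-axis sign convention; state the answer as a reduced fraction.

-5/7

N_ring = 40 + 2·28 = 96
40(ω_s−ω_c) = −96(ω_r−ω_c),  ω_r=0, ω_s=1
40(1−ω_c) = −96(0−ω_c)  ⇒  136ω_c = 40  ⇒  ω_c = 5/17
sun–planet: 40·(1−5/17) = −28·(ω_p−ω_c)  ⇒  ω_p−ω_c = −(40/28)·(12/17) = -120/119
ω_p = 5/17 − 120/119 = -5/7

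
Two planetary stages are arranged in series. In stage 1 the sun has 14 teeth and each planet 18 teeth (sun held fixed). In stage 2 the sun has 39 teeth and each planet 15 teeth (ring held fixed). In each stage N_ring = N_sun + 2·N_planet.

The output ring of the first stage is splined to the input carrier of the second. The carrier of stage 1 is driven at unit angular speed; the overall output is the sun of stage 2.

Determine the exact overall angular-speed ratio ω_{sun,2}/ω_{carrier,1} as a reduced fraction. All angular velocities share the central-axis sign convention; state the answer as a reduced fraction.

1152/325

Stage 1: N_ring = 14 + 2·18 = 50
Stage 1: 14(ω_s−ω_c) = −50(ω_r−ω_c),  ω_s=0, ω_c=1
Stage 1: ω_r = 1 − (14/50)(0−1) = 32/25
  ⇒ ω_r¹/ω_c¹ = 32/25
Stage 2: N_ring = 39 + 2·15 = 69
Stage 2: 39(ω_s−ω_c) = −69(ω_r−ω_c),  ω_r=0, ω_c=1
Stage 2: ω_s = 1 − (69/39)(0−1) = 36/13
  ⇒ ω_s²/ω_c² = 36/13
Coupling ω_c² = ω_r¹ ⇒ overall = 32/25 × 36/13 = 1152/325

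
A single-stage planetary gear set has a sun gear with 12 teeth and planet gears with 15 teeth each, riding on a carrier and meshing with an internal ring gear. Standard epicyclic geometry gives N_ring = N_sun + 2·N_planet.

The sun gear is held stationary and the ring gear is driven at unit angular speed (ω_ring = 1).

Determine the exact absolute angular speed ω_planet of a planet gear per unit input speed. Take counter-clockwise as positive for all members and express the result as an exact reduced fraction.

7/5

N_ring = 12 + 2·15 = 42
12(ω_s−ω_c) = −42(ω_r−ω_c),  ω_s=0, ω_r=1
12(0−ω_c) = −42(1−ω_c)  ⇒  54ω_c = 42  ⇒  ω_c = 7/9
sun–planet: 12·(0−7/9) = −15·(ω_p−ω_c)  ⇒  ω_p−ω_c = −(12/15)·(-7/9) = 28/45
ω_p = 7/9 + 28/45 = 7/5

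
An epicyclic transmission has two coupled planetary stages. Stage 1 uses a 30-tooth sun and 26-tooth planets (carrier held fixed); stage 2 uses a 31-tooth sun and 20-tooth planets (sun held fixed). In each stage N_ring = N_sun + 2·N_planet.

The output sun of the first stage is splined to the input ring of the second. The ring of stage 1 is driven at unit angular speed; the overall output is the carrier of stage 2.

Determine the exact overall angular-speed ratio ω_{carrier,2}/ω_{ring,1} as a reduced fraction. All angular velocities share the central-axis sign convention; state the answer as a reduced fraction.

Stage 1: N_ring = 30 + 2·26 = 82
Stage 1: 30(ω_s−ω_c) = −82(ω_r−ω_c),  ω_c=0, ω_r=1
Stage 1: ω_s = 0 − (82/30)(1−0) = -41/15
  ⇒ ω_s¹/ω_r¹ = -41/15
Stage 2: N_ring = 31 + 2·20 = 71
Stage 2: 31(ω_s−ω_c) = −71(ω_r−ω_c),  ω_s=0, ω_r=1
Stage 2: 31(0−ω_c) = −71(1−ω_c)  ⇒  102ω_c = 71  ⇒  ω_c = 71/102
  ⇒ ω_c²/ω_r² = 71/102
Coupling ω_r² = ω_s¹ ⇒ overall = -41/15 × 71/102 = -2911/1530

-2911/1530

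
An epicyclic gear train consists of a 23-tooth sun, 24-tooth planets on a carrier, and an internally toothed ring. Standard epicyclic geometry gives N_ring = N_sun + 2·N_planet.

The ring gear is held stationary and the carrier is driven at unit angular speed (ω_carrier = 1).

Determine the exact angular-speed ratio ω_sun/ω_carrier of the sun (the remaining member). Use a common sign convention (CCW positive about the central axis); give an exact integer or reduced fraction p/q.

N_ring = 23 + 2·24 = 71
23(ω_s−ω_c) = −71(ω_r−ω_c),  ω_r=0, ω_c=1
ω_s = 1 − (71/23)(0−1) = 94/23
ω_s/ω_c = 94/23

94/23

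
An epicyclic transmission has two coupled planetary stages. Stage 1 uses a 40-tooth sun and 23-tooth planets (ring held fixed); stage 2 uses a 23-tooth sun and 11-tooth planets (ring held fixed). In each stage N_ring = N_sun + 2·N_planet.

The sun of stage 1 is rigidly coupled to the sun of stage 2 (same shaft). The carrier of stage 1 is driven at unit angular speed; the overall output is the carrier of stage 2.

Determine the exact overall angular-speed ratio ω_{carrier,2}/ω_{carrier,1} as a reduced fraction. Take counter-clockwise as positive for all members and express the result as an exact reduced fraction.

Stage 1: N_ring = 40 + 2·23 = 86
Stage 1: 40(ω_s−ω_c) = −86(ω_r−ω_c),  ω_r=0, ω_c=1
Stage 1: ω_s = 1 − (86/40)(0−1) = 63/20
  ⇒ ω_s¹/ω_c¹ = 63/20
Stage 2: N_ring = 23 + 2·11 = 45
Stage 2: 23(ω_s−ω_c) = −45(ω_r−ω_c),  ω_r=0, ω_s=1
Stage 2: 23(1−ω_c) = −45(0−ω_c)  ⇒  68ω_c = 23  ⇒  ω_c = 23/68
  ⇒ ω_c²/ω_s² = 23/68
Coupling ω_s² = ω_s¹ ⇒ overall = 63/20 × 23/68 = 1449/1360

1449/1360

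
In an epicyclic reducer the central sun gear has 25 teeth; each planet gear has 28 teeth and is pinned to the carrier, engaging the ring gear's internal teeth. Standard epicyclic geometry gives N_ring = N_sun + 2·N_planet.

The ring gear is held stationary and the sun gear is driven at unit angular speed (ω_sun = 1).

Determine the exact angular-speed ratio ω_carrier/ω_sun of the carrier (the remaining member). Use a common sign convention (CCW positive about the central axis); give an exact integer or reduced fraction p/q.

25/106

N_ring = 25 + 2·28 = 81
25(ω_s−ω_c) = −81(ω_r−ω_c),  ω_r=0, ω_s=1
25(1−ω_c) = −81(0−ω_c)  ⇒  106ω_c = 25  ⇒  ω_c = 25/106
ω_c/ω_s = 25/106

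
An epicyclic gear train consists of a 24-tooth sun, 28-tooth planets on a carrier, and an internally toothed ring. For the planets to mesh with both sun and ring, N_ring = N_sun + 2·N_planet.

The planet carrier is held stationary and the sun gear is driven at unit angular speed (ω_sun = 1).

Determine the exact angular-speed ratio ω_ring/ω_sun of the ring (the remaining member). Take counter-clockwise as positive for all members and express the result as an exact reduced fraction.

-3/10

N_ring = 24 + 2·28 = 80
24(ω_s−ω_c) = −80(ω_r−ω_c),  ω_c=0, ω_s=1
ω_r = 0 − (24/80)(1−0) = -3/10
ω_r/ω_s = -3/10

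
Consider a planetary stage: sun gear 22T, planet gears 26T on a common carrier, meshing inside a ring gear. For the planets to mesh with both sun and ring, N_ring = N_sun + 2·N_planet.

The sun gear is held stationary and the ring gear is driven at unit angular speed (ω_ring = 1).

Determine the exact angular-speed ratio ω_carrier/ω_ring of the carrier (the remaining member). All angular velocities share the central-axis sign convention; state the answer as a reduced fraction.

N_ring = 22 + 2·26 = 74
22(ω_s−ω_c) = −74(ω_r−ω_c),  ω_s=0, ω_r=1
22(0−ω_c) = −74(1−ω_c)  ⇒  96ω_c = 74  ⇒  ω_c = 37/48
ω_c/ω_r = 37/48

37/48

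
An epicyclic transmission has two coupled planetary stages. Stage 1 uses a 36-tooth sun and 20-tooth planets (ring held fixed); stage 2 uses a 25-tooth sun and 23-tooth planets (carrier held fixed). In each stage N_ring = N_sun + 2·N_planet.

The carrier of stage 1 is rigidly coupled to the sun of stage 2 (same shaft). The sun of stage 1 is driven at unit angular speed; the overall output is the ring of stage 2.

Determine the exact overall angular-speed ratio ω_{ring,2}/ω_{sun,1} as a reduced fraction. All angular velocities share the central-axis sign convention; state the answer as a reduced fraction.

-225/1988

Stage 1: N_ring = 36 + 2·20 = 76
Stage 1: 36(ω_s−ω_c) = −76(ω_r−ω_c),  ω_r=0, ω_s=1
Stage 1: 36(1−ω_c) = −76(0−ω_c)  ⇒  112ω_c = 36  ⇒  ω_c = 9/28
  ⇒ ω_c¹/ω_s¹ = 9/28
Stage 2: N_ring = 25 + 2·23 = 71
Stage 2: 25(ω_s−ω_c) = −71(ω_r−ω_c),  ω_c=0, ω_s=1
Stage 2: ω_r = 0 − (25/71)(1−0) = -25/71
  ⇒ ω_r²/ω_s² = -25/71
Coupling ω_s² = ω_c¹ ⇒ overall = 9/28 × -25/71 = -225/1988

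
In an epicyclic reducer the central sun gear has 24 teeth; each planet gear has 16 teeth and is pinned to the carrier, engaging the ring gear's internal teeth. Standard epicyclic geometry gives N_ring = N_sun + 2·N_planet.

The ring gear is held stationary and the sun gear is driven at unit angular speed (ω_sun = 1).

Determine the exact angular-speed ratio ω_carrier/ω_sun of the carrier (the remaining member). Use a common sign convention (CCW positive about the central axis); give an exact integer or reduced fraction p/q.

3/10

N_ring = 24 + 2·16 = 56
24(ω_s−ω_c) = −56(ω_r−ω_c),  ω_r=0, ω_s=1
24(1−ω_c) = −56(0−ω_c)  ⇒  80ω_c = 24  ⇒  ω_c = 3/10
ω_c/ω_s = 3/10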